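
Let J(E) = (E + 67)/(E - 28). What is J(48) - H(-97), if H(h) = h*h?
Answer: -37613/4 ≈ -9403.3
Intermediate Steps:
J(E) = (67 + E)/(-28 + E)
H(h) = h**2
J(48) - H(-97) = (67 + 48)/(-28 + 48) - 1*(-97)**2 = 115/20 - 1*9409 = (1/20)*115 - 9409 = 23/4 - 9409 = -37613/4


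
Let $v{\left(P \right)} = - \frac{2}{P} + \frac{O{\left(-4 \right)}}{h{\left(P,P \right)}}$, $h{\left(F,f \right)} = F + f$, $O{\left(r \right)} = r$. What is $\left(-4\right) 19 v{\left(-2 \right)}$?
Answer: $-152$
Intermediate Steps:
$v{\left(P \right)} = - \frac{4}{P}$ ($v{\left(P \right)} = - \frac{2}{P} - \frac{4}{P + P} = - \frac{2}{P} - \frac{4}{2 P} = - \frac{2}{P} - 4 \frac{1}{2 P} = - \frac{2}{P} - \frac{2}{P} = - \frac{4}{P}$)
$\left(-4\right) 19 v{\left(-2 \right)} = \left(-4\right) 19 \left(- \frac{4}{-2}\right) = - 76 \left(\left(-4\right) \left(- \frac{1}{2}\right)\right) = \left(-76\right) 2 = -152$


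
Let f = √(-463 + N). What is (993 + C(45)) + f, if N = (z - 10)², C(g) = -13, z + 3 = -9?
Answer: 980 + √21 ≈ 984.58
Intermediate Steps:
z = -12 (z = -3 - 9 = -12)
N = 484 (N = (-12 - 10)² = (-22)² = 484)
f = √21 (f = √(-463 + 484) = √21 ≈ 4.5826)
(993 + C(45)) + f = (993 - 13) + √21 = 980 + √21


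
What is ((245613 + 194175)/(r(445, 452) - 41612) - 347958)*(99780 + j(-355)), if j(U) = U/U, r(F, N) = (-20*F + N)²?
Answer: -619111964915550447/17831773 ≈ -3.4720e+10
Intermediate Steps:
r(F, N) = (N - 20*F)²
j(U) = 1
((245613 + 194175)/(r(445, 452) - 41612) - 347958)*(99780 + j(-355)) = ((245613 + 194175)/((-1*452 + 20*445)² - 41612) - 347958)*(99780 + 1) = (439788/((-452 + 8900)² - 41612) - 347958)*99781 = (439788/(8448² - 41612) - 347958)*99781 = (439788/(71368704 - 41612) - 347958)*99781 = (439788/71327092 - 347958)*99781 = (439788*(1/71327092) - 347958)*99781 = (109947/17831773 - 347958)*99781 = -6204707959587/17831773*99781 = -619111964915550447/17831773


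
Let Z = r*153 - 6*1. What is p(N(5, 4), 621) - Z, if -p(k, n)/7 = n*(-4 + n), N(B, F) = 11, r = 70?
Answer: -2692803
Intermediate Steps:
p(k, n) = -7*n*(-4 + n)
Z = 10704 (Z = 70*153 - 6*1 = 10710 - 6 = 10704)
p(N(5, 4), 621) - Z = 7*621*(4 - 1*621) - 1*10704 = 7*621*(4 - 621) - 10704 = 7*621*(-617) - 10704 = -2682099 - 10704 = -2692803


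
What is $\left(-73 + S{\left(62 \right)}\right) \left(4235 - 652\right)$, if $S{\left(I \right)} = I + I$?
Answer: $182733$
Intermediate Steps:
$S{\left(I \right)} = 2 I$
$\left(-73 + S{\left(62 \right)}\right) \left(4235 - 652\right) = \left(-73 + 2 \cdot 62\right) \left(4235 - 652\right) = \left(-73 + 124\right) 3583 = 51 \cdot 3583 = 182733$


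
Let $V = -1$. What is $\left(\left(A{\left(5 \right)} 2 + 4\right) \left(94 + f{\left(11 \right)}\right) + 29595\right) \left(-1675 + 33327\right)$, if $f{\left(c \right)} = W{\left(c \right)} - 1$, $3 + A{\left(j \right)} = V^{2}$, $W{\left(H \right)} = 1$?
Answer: $936740940$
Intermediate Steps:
$A{\left(j \right)} = -2$ ($A{\left(j \right)} = -3 + \left(-1\right)^{2} = -3 + 1 = -2$)
$f{\left(c \right)} = 0$ ($f{\left(c \right)} = 1 - 1 = 0$)
$\left(\left(A{\left(5 \right)} 2 + 4\right) \left(94 + f{\left(11 \right)}\right) + 29595\right) \left(-1675 + 33327\right) = \left(\left(\left(-2\right) 2 + 4\right) \left(94 + 0\right) + 29595\right) \left(-1675 + 33327\right) = \left(\left(-4 + 4\right) 94 + 29595\right) 31652 = \left(0 \cdot 94 + 29595\right) 31652 = \left(0 + 29595\right) 31652 = 29595 \cdot 31652 = 936740940$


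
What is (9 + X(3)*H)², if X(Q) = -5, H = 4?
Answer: 121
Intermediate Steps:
(9 + X(3)*H)² = (9 - 5*4)² = (9 - 20)² = (-11)² = 121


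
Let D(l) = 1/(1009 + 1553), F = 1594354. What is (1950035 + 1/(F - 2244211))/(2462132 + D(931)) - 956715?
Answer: -1307281840404144763349/1366428792932515 ≈ -9.5671e+5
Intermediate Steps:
D(l) = 1/2562
(1950035 + 1/(F - 2244211))/(2462132 + D(931)) - 956715 = (1950035 + 1/(1594354 - 2244211))/(2462132 + 1/2562) - 956715 = (1950035 + 1/(-649857))/(6307982185/2562) - 956715 = (1950035 - 1/649857)*(2562/6307982185) - 956715 = (1267243894994/649857)*(2562/6307982185) - 956715 = 1082226286324876/1366428792932515 - 956715 = -1307281840404144763349/1366428792932515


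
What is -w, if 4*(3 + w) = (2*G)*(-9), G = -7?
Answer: -57/2 ≈ -28.500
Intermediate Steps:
w = 57/2 (w = -3 + ((2*(-7))*(-9))/4 = -3 + (-14*(-9))/4 = -3 + (1/4)*126 = -3 + 63/2 = 57/2 ≈ 28.500)
-w = -1*57/2 = -57/2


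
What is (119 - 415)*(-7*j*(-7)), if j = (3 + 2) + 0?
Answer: -72520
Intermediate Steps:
j = 5 (j = 5 + 0 = 5)
(119 - 415)*(-7*j*(-7)) = (119 - 415)*(-7*5*(-7)) = -(-10360)*(-7) = -296*245 = -72520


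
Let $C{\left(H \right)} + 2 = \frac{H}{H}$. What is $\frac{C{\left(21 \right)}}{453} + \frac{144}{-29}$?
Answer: $- \frac{65261}{13137} \approx -4.9677$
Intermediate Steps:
$C{\left(H \right)} = -1$ ($C{\left(H \right)} = -2 + \frac{H}{H} = -2 + 1 = -1$)
$\frac{C{\left(21 \right)}}{453} + \frac{144}{-29} = - \frac{1}{453} + \frac{144}{-29} = \left(-1\right) \frac{1}{453} + 144 \left(- \frac{1}{29}\right) = - \frac{1}{453} - \frac{144}{29} = - \frac{65261}{13137}$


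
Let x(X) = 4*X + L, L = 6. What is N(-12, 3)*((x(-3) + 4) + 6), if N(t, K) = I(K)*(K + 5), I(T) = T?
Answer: 96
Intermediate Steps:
N(t, K) = K*(5 + K) (N(t, K) = K*(K + 5) = K*(5 + K))
x(X) = 6 + 4*X (x(X) = 4*X + 6 = 6 + 4*X)
N(-12, 3)*((x(-3) + 4) + 6) = (3*(5 + 3))*(((6 + 4*(-3)) + 4) + 6) = (3*8)*(((6 - 12) + 4) + 6) = 24*((-6 + 4) + 6) = 24*(-2 + 6) = 24*4 = 96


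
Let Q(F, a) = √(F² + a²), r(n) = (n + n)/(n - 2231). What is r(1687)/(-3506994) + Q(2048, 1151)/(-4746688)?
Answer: 1687/953902368 - √5519105/4746688 ≈ -0.00049316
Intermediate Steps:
r(n) = 2*n/(-2231 + n) (r(n) = (2*n)/(-2231 + n) = 2*n/(-2231 + n))
r(1687)/(-3506994) + Q(2048, 1151)/(-4746688) = (2*1687/(-2231 + 1687))/(-3506994) + √(2048² + 1151²)/(-4746688) = (2*1687/(-544))*(-1/3506994) + √(4194304 + 1324801)*(-1/4746688) = (2*1687*(-1/544))*(-1/3506994) + √5519105*(-1/4746688) = -1687/272*(-1/3506994) - √5519105/4746688 = 1687/953902368 - √5519105/4746688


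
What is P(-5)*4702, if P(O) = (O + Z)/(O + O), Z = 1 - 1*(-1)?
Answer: 7053/5 ≈ 1410.6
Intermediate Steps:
Z = 2 (Z = 1 + 1 = 2)
P(O) = (2 + O)/(2*O) (P(O) = (O + 2)/(O + O) = (2 + O)/((2*O)) = (2 + O)*(1/(2*O)) = (2 + O)/(2*O))
P(-5)*4702 = ((½)*(2 - 5)/(-5))*4702 = ((½)*(-⅕)*(-3))*4702 = (3/10)*4702 = 7053/5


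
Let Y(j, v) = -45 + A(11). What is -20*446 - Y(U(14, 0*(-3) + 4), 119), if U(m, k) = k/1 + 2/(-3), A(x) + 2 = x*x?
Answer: -8994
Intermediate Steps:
A(x) = -2 + x**2 (A(x) = -2 + x*x = -2 + x**2)
U(m, k) = -2/3 + k (U(m, k) = k*1 + 2*(-1/3) = k - 2/3 = -2/3 + k)
Y(j, v) = 74 (Y(j, v) = -45 + (-2 + 11**2) = -45 + (-2 + 121) = -45 + 119 = 74)
-20*446 - Y(U(14, 0*(-3) + 4), 119) = -20*446 - 1*74 = -8920 - 74 = -8994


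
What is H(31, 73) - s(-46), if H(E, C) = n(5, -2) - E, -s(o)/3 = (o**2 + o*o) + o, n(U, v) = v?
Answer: 12525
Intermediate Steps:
s(o) = -6*o**2 - 3*o (s(o) = -3*((o**2 + o*o) + o) = -3*((o**2 + o**2) + o) = -3*(2*o**2 + o) = -3*(o + 2*o**2) = -6*o**2 - 3*o)
H(E, C) = -2 - E
H(31, 73) - s(-46) = (-2 - 1*31) - (-3)*(-46)*(1 + 2*(-46)) = (-2 - 31) - (-3)*(-46)*(1 - 92) = -33 - (-3)*(-46)*(-91) = -33 - 1*(-12558) = -33 + 12558 = 12525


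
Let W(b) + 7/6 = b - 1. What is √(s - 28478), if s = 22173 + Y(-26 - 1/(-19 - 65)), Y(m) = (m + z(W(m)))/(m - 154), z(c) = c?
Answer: I*√1441154373893/15119 ≈ 79.402*I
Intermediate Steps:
W(b) = -13/6 + b (W(b) = -7/6 + (b - 1) = -7/6 + (-1 + b) = -13/6 + b)
Y(m) = (-13/6 + 2*m)/(-154 + m) (Y(m) = (m + (-13/6 + m))/(m - 154) = (-13/6 + 2*m)/(-154 + m))
s = 335238135/15119 (s = 22173 + (-13 + 12*(-26 - 1/(-19 - 65)))/(6*(-154 + (-26 - 1/(-19 - 65)))) = 22173 + (-13 + 12*(-26 - 1/(-84)))/(6*(-154 + (-26 - 1/(-84)))) = 22173 + (-13 + 12*(-26 - 1*(-1/84)))/(6*(-154 + (-26 - 1*(-1/84)))) = 22173 + (-13 + 12*(-26 + 1/84))/(6*(-154 + (-26 + 1/84))) = 22173 + (-13 + 12*(-2183/84))/(6*(-154 - 2183/84)) = 22173 + (-13 - 2183/7)/(6*(-15119/84)) = 22173 + (⅙)*(-84/15119)*(-2274/7) = 22173 + 4548/15119 = 335238135/15119 ≈ 22173.)
√(s - 28478) = √(335238135/15119 - 28478) = √(-95320747/15119) = I*√1441154373893/15119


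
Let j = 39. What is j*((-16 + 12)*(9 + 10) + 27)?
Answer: -1911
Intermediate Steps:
j*((-16 + 12)*(9 + 10) + 27) = 39*((-16 + 12)*(9 + 10) + 27) = 39*(-4*19 + 27) = 39*(-76 + 27) = 39*(-49) = -1911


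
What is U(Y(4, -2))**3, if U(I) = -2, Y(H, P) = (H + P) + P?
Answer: -8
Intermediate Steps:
Y(H, P) = H + 2*P
U(Y(4, -2))**3 = (-2)**3 = -8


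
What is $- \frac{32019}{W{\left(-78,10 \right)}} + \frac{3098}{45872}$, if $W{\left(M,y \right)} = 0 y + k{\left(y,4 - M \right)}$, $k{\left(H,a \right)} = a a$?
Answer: $- \frac{180993077}{38555416} \approx -4.6944$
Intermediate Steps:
$k{\left(H,a \right)} = a^{2}$
$W{\left(M,y \right)} = \left(4 - M\right)^{2}$ ($W{\left(M,y \right)} = 0 y + \left(4 - M\right)^{2} = 0 + \left(4 - M\right)^{2} = \left(4 - M\right)^{2}$)
$- \frac{32019}{W{\left(-78,10 \right)}} + \frac{3098}{45872} = - \frac{32019}{\left(-4 - 78\right)^{2}} + \frac{3098}{45872} = - \frac{32019}{\left(-82\right)^{2}} + 3098 \cdot \frac{1}{45872} = - \frac{32019}{6724} + \frac{1549}{22936} = - \frac{180993077}{38555416}$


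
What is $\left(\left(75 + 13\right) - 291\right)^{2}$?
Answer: $41209$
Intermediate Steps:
$\left(\left(75 + 13\right) - 291\right)^{2} = \left(88 - 291\right)^{2} = \left(-203\right)^{2} = 41209$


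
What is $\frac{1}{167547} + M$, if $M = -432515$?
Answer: $- \frac{72466590704}{167547} \approx -4.3252 \cdot 10^{5}$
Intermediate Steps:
$\frac{1}{167547} + M = \frac{1}{167547} - 432515 = - \frac{72466590704}{167547}$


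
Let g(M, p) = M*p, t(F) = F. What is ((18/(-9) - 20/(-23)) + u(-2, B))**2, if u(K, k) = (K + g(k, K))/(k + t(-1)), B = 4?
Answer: 94864/4761 ≈ 19.925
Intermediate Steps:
u(K, k) = (K + K*k)/(-1 + k) (u(K, k) = (K + k*K)/(k - 1) = (K + K*k)/(-1 + k))
((18/(-9) - 20/(-23)) + u(-2, B))**2 = ((18/(-9) - 20/(-23)) - 2*(1 + 4)/(-1 + 4))**2 = ((18*(-1/9) - 20*(-1/23)) - 2*5/3)**2 = ((-2 + 20/23) - 2*1/3*5)**2 = (-26/23 - 10/3)**2 = (-308/69)**2 = 94864/4761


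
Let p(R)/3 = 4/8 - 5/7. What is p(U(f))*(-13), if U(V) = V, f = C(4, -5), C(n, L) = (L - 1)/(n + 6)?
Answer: 117/14 ≈ 8.3571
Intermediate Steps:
C(n, L) = (-1 + L)/(6 + n)
f = -⅗ (f = (-1 - 5)/(6 + 4) = -6/10 = (⅒)*(-6) = -⅗ ≈ -0.60000)
p(R) = -9/14 (p(R) = 3*(4/8 - 5/7) = 3*(4*(⅛) - 5*⅐) = 3*(½ - 5/7) = 3*(-3/14) = -9/14)
p(U(f))*(-13) = -9/14*(-13) = 117/14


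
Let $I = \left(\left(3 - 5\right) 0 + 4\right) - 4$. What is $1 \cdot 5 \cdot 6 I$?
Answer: $0$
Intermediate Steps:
$I = 0$ ($I = \left(\left(-2\right) 0 + 4\right) - 4 = \left(0 + 4\right) - 4 = 4 - 4 = 0$)
$1 \cdot 5 \cdot 6 I = 1 \cdot 5 \cdot 6 \cdot 0 = 1 \cdot 30 \cdot 0 = 30 \cdot 0 = 0$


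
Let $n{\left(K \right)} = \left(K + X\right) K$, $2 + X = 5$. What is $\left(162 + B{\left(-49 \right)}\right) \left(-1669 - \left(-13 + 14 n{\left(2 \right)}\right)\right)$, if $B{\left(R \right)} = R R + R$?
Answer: $-4515144$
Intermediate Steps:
$X = 3$ ($X = -2 + 5 = 3$)
$n{\left(K \right)} = K \left(3 + K\right)$ ($n{\left(K \right)} = \left(K + 3\right) K = \left(3 + K\right) K = K \left(3 + K\right)$)
$B{\left(R \right)} = R + R^{2}$ ($B{\left(R \right)} = R^{2} + R = R + R^{2}$)
$\left(162 + B{\left(-49 \right)}\right) \left(-1669 - \left(-13 + 14 n{\left(2 \right)}\right)\right) = \left(162 - 49 \left(1 - 49\right)\right) \left(-1669 + \left(13 - 14 \cdot 2 \left(3 + 2\right)\right)\right) = \left(162 - -2352\right) \left(-1669 + \left(13 - 14 \cdot 2 \cdot 5\right)\right) = \left(162 + 2352\right) \left(-1669 + \left(13 - 140\right)\right) = 2514 \left(-1669 + \left(13 - 140\right)\right) = 2514 \left(-1669 - 127\right) = 2514 \left(-1796\right) = -4515144$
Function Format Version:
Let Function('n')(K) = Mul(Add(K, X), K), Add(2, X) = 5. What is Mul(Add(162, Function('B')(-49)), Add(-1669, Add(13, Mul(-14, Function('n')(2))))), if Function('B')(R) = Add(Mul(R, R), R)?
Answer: -4515144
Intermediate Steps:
X = 3 (X = Add(-2, 5) = 3)
Function('n')(K) = Mul(K, Add(3, K)) (Function('n')(K) = Mul(Add(K, 3), K) = Mul(Add(3, K), K) = Mul(K, Add(3, K)))
Function('B')(R) = Add(R, Pow(R, 2)) (Function('B')(R) = Add(Pow(R, 2), R) = Add(R, Pow(R, 2)))
Mul(Add(162, Function('B')(-49)), Add(-1669, Add(13, Mul(-14, Function('n')(2))))) = Mul(Add(162, Mul(-49, Add(1, -49))), Add(-1669, Add(13, Mul(-14, Mul(2, Add(3, 2)))))) = Mul(Add(162, Mul(-49, -48)), Add(-1669, Add(13, Mul(-14, Mul(2, 5))))) = Mul(Add(162, 2352), Add(-1669, Add(13, Mul(-14, 10)))) = Mul(2514, Add(-1669, Add(13, -140))) = Mul(2514, Add(-1669, -127)) = Mul(2514, -1796) = -4515144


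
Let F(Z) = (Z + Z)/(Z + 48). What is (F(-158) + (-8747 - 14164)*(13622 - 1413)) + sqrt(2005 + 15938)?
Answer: -15384621787/55 + sqrt(17943) ≈ -2.7972e+8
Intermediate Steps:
F(Z) = 2*Z/(48 + Z) (F(Z) = (2*Z)/(48 + Z) = 2*Z/(48 + Z))
(F(-158) + (-8747 - 14164)*(13622 - 1413)) + sqrt(2005 + 15938) = (2*(-158)/(48 - 158) + (-8747 - 14164)*(13622 - 1413)) + sqrt(2005 + 15938) = (2*(-158)/(-110) - 22911*12209) + sqrt(17943) = (2*(-158)*(-1/110) - 279720399) + sqrt(17943) = (158/55 - 279720399) + sqrt(17943) = -15384621787/55 + sqrt(17943)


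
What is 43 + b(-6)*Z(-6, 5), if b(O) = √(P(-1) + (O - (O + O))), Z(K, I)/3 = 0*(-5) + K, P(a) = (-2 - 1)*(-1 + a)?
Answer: 43 - 36*√3 ≈ -19.354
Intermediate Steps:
P(a) = 3 - 3*a (P(a) = -3*(-1 + a) = 3 - 3*a)
Z(K, I) = 3*K (Z(K, I) = 3*(0*(-5) + K) = 3*(0 + K) = 3*K)
b(O) = √(6 - O) (b(O) = √((3 - 3*(-1)) + (O - (O + O))) = √((3 + 3) + (O - 2*O)) = √(6 + (O - 2*O)) = √(6 - O))
43 + b(-6)*Z(-6, 5) = 43 + √(6 - 1*(-6))*(3*(-6)) = 43 + √(6 + 6)*(-18) = 43 + √12*(-18) = 43 + (2*√3)*(-18) = 43 - 36*√3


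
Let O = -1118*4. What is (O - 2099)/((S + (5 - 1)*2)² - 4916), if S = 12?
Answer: 6571/4516 ≈ 1.4550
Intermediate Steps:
O = -4472
(O - 2099)/((S + (5 - 1)*2)² - 4916) = (-4472 - 2099)/((12 + (5 - 1)*2)² - 4916) = -6571/((12 + 4*2)² - 4916) = -6571/((12 + 8)² - 4916) = -6571/(20² - 4916) = -6571/(400 - 4916) = -6571/(-4516) = -6571*(-1/4516) = 6571/4516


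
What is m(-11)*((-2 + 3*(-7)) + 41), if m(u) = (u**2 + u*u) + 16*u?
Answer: 1188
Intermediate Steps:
m(u) = 2*u**2 + 16*u (m(u) = (u**2 + u**2) + 16*u = 2*u**2 + 16*u)
m(-11)*((-2 + 3*(-7)) + 41) = (2*(-11)*(8 - 11))*((-2 + 3*(-7)) + 41) = (2*(-11)*(-3))*((-2 - 21) + 41) = 66*(-23 + 41) = 66*18 = 1188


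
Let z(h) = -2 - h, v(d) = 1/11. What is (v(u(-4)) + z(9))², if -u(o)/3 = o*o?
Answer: 14400/121 ≈ 119.01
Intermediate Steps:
u(o) = -3*o² (u(o) = -3*o*o = -3*o²)
v(d) = 1/11
(v(u(-4)) + z(9))² = (1/11 + (-2 - 1*9))² = (1/11 + (-2 - 9))² = (1/11 - 11)² = (-120/11)² = 14400/121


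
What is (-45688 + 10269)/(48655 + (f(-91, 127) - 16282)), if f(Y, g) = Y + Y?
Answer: -35419/32191 ≈ -1.1003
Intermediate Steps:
f(Y, g) = 2*Y
(-45688 + 10269)/(48655 + (f(-91, 127) - 16282)) = (-45688 + 10269)/(48655 + (2*(-91) - 16282)) = -35419/(48655 + (-182 - 16282)) = -35419/(48655 - 16464) = -35419/32191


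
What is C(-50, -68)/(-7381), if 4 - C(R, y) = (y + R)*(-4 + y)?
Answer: 772/671 ≈ 1.1505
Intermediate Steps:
C(R, y) = 4 - (-4 + y)*(R + y) (C(R, y) = 4 - (y + R)*(-4 + y) = 4 - (R + y)*(-4 + y) = 4 - (-4 + y)*(R + y))
C(-50, -68)/(-7381) = (4 - 1*(-68)² + 4*(-50) + 4*(-68) - 1*(-50)*(-68))/(-7381) = (4 - 1*4624 - 200 - 272 - 3400)*(-1/7381) = (4 - 4624 - 200 - 272 - 3400)*(-1/7381) = -8492*(-1/7381) = 772/671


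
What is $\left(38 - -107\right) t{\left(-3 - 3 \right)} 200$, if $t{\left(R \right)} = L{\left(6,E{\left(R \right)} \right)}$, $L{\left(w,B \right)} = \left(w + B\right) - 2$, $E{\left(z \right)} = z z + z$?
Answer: $986000$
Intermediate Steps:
$E{\left(z \right)} = z + z^{2}$ ($E{\left(z \right)} = z^{2} + z = z + z^{2}$)
$L{\left(w,B \right)} = -2 + B + w$ ($L{\left(w,B \right)} = \left(B + w\right) - 2 = -2 + B + w$)
$t{\left(R \right)} = 4 + R \left(1 + R\right)$ ($t{\left(R \right)} = -2 + R \left(1 + R\right) + 6 = 4 + R \left(1 + R\right)$)
$\left(38 - -107\right) t{\left(-3 - 3 \right)} 200 = \left(38 - -107\right) \left(4 + \left(-3 - 3\right) \left(1 - 6\right)\right) 200 = \left(38 + 107\right) \left(4 - 6 \left(1 - 6\right)\right) 200 = 145 \left(4 - -30\right) 200 = 145 \left(4 + 30\right) 200 = 145 \cdot 34 \cdot 200 = 4930 \cdot 200 = 986000$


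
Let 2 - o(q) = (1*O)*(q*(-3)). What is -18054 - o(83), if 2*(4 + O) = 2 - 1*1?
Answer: -34369/2 ≈ -17185.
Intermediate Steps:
O = -7/2 (O = -4 + (2 - 1*1)/2 = -4 + (2 - 1)/2 = -4 + (½)*1 = -4 + ½ = -7/2 ≈ -3.5000)
o(q) = 2 - 21*q/2 (o(q) = 2 - 1*(-7/2)*q*(-3) = 2 - (-7)*(-3*q)/2 = 2 - 21*q/2)
-18054 - o(83) = -18054 - (2 - 21/2*83) = -18054 - (2 - 1743/2) = -18054 - 1*(-1739/2) = -18054 + 1739/2 = -34369/2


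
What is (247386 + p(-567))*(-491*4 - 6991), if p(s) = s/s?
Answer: -2215350585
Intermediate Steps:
p(s) = 1
(247386 + p(-567))*(-491*4 - 6991) = (247386 + 1)*(-491*4 - 6991) = 247387*(-1964 - 6991) = 247387*(-8955) = -2215350585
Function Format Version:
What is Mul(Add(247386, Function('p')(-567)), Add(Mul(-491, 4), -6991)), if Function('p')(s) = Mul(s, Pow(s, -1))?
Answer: -2215350585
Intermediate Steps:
Function('p')(s) = 1
Mul(Add(247386, Function('p')(-567)), Add(Mul(-491, 4), -6991)) = Mul(Add(247386, 1), Add(Mul(-491, 4), -6991)) = Mul(247387, Add(-1964, -6991)) = Mul(247387, -8955) = -2215350585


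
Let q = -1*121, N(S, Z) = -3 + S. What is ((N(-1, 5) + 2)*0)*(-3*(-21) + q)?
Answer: 0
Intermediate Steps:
q = -121
((N(-1, 5) + 2)*0)*(-3*(-21) + q) = (((-3 - 1) + 2)*0)*(-3*(-21) - 121) = ((-4 + 2)*0)*(63 - 121) = -2*0*(-58) = 0*(-58) = 0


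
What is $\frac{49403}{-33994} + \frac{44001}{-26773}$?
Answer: $- \frac{2818436513}{910121362} \approx -3.0968$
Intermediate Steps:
$\frac{49403}{-33994} + \frac{44001}{-26773} = 49403 \left(- \frac{1}{33994}\right) + 44001 \left(- \frac{1}{26773}\right) = - \frac{49403}{33994} - \frac{44001}{26773} = - \frac{2818436513}{910121362}$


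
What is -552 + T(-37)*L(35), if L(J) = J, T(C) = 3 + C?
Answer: -1742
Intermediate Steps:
-552 + T(-37)*L(35) = -552 + (3 - 37)*35 = -552 - 34*35 = -552 - 1190 = -1742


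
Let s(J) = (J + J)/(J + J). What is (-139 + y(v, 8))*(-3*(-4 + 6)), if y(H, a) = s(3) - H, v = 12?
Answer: 900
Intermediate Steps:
s(J) = 1 (s(J) = (2*J)/((2*J)) = (2*J)*(1/(2*J)) = 1)
y(H, a) = 1 - H
(-139 + y(v, 8))*(-3*(-4 + 6)) = (-139 + (1 - 1*12))*(-3*(-4 + 6)) = (-139 + (1 - 12))*(-3*2) = (-139 - 11)*(-6) = -150*(-6) = 900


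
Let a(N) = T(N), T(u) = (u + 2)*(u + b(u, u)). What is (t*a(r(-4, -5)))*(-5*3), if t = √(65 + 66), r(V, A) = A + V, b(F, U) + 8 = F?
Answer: -2730*√131 ≈ -31246.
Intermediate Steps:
b(F, U) = -8 + F
T(u) = (-8 + 2*u)*(2 + u) (T(u) = (u + 2)*(u + (-8 + u)) = (2 + u)*(-8 + 2*u) = (-8 + 2*u)*(2 + u))
a(N) = -16 - 4*N + 2*N²
t = √131 ≈ 11.446
(t*a(r(-4, -5)))*(-5*3) = (√131*(-16 - 4*(-5 - 4) + 2*(-5 - 4)²))*(-5*3) = (√131*(-16 - 4*(-9) + 2*(-9)²))*(-15) = (√131*(-16 + 36 + 2*81))*(-15) = (√131*(-16 + 36 + 162))*(-15) = (√131*182)*(-15) = (182*√131)*(-15) = -2730*√131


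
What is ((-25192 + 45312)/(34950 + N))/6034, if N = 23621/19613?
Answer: 197306780/2068147378507 ≈ 9.5403e-5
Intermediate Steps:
N = 23621/19613 (N = 23621*(1/19613) = 23621/19613 ≈ 1.2044)
((-25192 + 45312)/(34950 + N))/6034 = ((-25192 + 45312)/(34950 + 23621/19613))/6034 = (20120/(685497971/19613))*(1/6034) = (20120*(19613/685497971))*(1/6034) = (394613560/685497971)*(1/6034) = 197306780/2068147378507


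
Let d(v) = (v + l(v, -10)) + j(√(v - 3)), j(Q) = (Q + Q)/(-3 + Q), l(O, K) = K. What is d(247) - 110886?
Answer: -26002027/235 + 12*√61/235 ≈ -1.1065e+5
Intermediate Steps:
j(Q) = 2*Q/(-3 + Q) (j(Q) = (2*Q)/(-3 + Q) = 2*Q/(-3 + Q))
d(v) = -10 + v + 2*√(-3 + v)/(-3 + √(-3 + v)) (d(v) = (v - 10) + 2*√(v - 3)/(-3 + √(v - 3)) = (-10 + v) + 2*√(-3 + v)/(-3 + √(-3 + v)) = -10 + v + 2*√(-3 + v)/(-3 + √(-3 + v)))
d(247) - 110886 = (2*√(-3 + 247) + (-10 + 247)*(-3 + √(-3 + 247)))/(-3 + √(-3 + 247)) - 110886 = (2*√244 + 237*(-3 + √244))/(-3 + √244) - 110886 = (2*(2*√61) + 237*(-3 + 2*√61))/(-3 + 2*√61) - 110886 = (4*√61 + (-711 + 474*√61))/(-3 + 2*√61) - 110886 = (-711 + 478*√61)/(-3 + 2*√61) - 110886 = -110886 + (-711 + 478*√61)/(-3 + 2*√61)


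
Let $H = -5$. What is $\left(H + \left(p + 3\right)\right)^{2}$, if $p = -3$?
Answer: $25$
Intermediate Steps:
$\left(H + \left(p + 3\right)\right)^{2} = \left(-5 + \left(-3 + 3\right)\right)^{2} = \left(-5 + 0\right)^{2} = \left(-5\right)^{2} = 25$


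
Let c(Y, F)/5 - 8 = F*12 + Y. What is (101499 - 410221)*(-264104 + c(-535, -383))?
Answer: 89442629118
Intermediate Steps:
c(Y, F) = 40 + 5*Y + 60*F (c(Y, F) = 40 + 5*(F*12 + Y) = 40 + 5*(12*F + Y) = 40 + 5*(Y + 12*F) = 40 + (5*Y + 60*F) = 40 + 5*Y + 60*F)
(101499 - 410221)*(-264104 + c(-535, -383)) = (101499 - 410221)*(-264104 + (40 + 5*(-535) + 60*(-383))) = -308722*(-264104 + (40 - 2675 - 22980)) = -308722*(-264104 - 25615) = -308722*(-289719) = 89442629118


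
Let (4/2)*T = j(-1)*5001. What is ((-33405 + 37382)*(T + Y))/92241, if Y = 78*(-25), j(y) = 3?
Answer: 14718877/61494 ≈ 239.35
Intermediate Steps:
Y = -1950
T = 15003/2 (T = (3*5001)/2 = (½)*15003 = 15003/2 ≈ 7501.5)
((-33405 + 37382)*(T + Y))/92241 = ((-33405 + 37382)*(15003/2 - 1950))/92241 = (3977*(11103/2))*(1/92241) = (44156631/2)*(1/92241) = 14718877/61494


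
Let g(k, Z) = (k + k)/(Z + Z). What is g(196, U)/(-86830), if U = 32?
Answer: -49/694640 ≈ -7.0540e-5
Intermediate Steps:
g(k, Z) = k/Z (g(k, Z) = (2*k)/((2*Z)) = (2*k)*(1/(2*Z)) = k/Z)
g(196, U)/(-86830) = (196/32)/(-86830) = (196*(1/32))*(-1/86830) = (49/8)*(-1/86830) = -49/694640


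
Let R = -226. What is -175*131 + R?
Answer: -23151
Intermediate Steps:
-175*131 + R = -175*131 - 226 = -22925 - 226 = -23151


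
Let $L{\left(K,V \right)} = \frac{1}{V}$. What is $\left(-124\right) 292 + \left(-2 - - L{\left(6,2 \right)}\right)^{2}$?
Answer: $- \frac{144823}{4} \approx -36206.0$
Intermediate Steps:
$\left(-124\right) 292 + \left(-2 - - L{\left(6,2 \right)}\right)^{2} = \left(-124\right) 292 + \left(-2 + \left(\frac{1}{2} - 0\right)\right)^{2} = -36208 + \left(-2 + \left(\frac{1}{2} + 0\right)\right)^{2} = -36208 + \left(-2 + \frac{1}{2}\right)^{2} = -36208 + \left(- \frac{3}{2}\right)^{2} = -36208 + \frac{9}{4} = - \frac{144823}{4}$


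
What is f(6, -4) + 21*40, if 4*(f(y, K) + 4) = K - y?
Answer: 1667/2 ≈ 833.50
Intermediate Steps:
f(y, K) = -4 - y/4 + K/4 (f(y, K) = -4 + (K - y)/4 = -4 + (-y/4 + K/4) = -4 - y/4 + K/4)
f(6, -4) + 21*40 = (-4 - 1/4*6 + (1/4)*(-4)) + 21*40 = (-4 - 3/2 - 1) + 840 = -13/2 + 840 = 1667/2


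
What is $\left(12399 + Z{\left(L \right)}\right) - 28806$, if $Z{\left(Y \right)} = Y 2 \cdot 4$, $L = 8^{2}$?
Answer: $-15895$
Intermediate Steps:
$L = 64$
$Z{\left(Y \right)} = 8 Y$ ($Z{\left(Y \right)} = 2 Y 4 = 8 Y$)
$\left(12399 + Z{\left(L \right)}\right) - 28806 = \left(12399 + 8 \cdot 64\right) - 28806 = \left(12399 + 512\right) - 28806 = 12911 - 28806 = -15895$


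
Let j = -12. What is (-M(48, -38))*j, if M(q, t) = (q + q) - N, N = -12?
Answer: 1296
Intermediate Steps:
M(q, t) = 12 + 2*q (M(q, t) = (q + q) - 1*(-12) = 2*q + 12 = 12 + 2*q)
(-M(48, -38))*j = -(12 + 2*48)*(-12) = -(12 + 96)*(-12) = -1*108*(-12) = -108*(-12) = 1296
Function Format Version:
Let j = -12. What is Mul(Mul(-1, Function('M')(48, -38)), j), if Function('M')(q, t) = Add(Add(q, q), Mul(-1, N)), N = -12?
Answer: 1296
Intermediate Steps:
Function('M')(q, t) = Add(12, Mul(2, q)) (Function('M')(q, t) = Add(Add(q, q), Mul(-1, -12)) = Add(Mul(2, q), 12) = Add(12, Mul(2, q)))
Mul(Mul(-1, Function('M')(48, -38)), j) = Mul(Mul(-1, Add(12, Mul(2, 48))), -12) = Mul(Mul(-1, Add(12, 96)), -12) = Mul(Mul(-1, 108), -12) = Mul(-108, -12) = 1296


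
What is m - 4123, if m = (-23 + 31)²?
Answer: -4059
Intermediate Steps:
m = 64 (m = 8² = 64)
m - 4123 = 64 - 4123 = -4059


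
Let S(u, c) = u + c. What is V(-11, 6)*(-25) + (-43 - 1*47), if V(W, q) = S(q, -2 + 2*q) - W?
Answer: -765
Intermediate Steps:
S(u, c) = c + u
V(W, q) = -2 - W + 3*q (V(W, q) = ((-2 + 2*q) + q) - W = (-2 + 3*q) - W = -2 - W + 3*q)
V(-11, 6)*(-25) + (-43 - 1*47) = (-2 - 1*(-11) + 3*6)*(-25) + (-43 - 1*47) = (-2 + 11 + 18)*(-25) + (-43 - 47) = 27*(-25) - 90 = -675 - 90 = -765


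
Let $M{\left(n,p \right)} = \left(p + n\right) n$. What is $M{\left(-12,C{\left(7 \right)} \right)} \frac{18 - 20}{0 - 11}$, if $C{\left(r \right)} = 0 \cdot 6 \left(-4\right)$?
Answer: $\frac{288}{11} \approx 26.182$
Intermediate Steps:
$C{\left(r \right)} = 0$ ($C{\left(r \right)} = 0 \left(-4\right) = 0$)
$M{\left(n,p \right)} = n \left(n + p\right)$ ($M{\left(n,p \right)} = \left(n + p\right) n = n \left(n + p\right)$)
$M{\left(-12,C{\left(7 \right)} \right)} \frac{18 - 20}{0 - 11} = - 12 \left(-12 + 0\right) \frac{18 - 20}{0 - 11} = \left(-12\right) \left(-12\right) \left(- \frac{2}{-11}\right) = 144 \left(\left(-2\right) \left(- \frac{1}{11}\right)\right) = 144 \cdot \frac{2}{11} = \frac{288}{11}$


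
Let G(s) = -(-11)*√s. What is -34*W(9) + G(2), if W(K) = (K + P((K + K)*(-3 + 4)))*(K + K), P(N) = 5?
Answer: -8568 + 11*√2 ≈ -8552.4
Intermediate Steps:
W(K) = 2*K*(5 + K) (W(K) = (K + 5)*(K + K) = (5 + K)*(2*K) = 2*K*(5 + K))
G(s) = 11*√s
-34*W(9) + G(2) = -68*9*(5 + 9) + 11*√2 = -68*9*14 + 11*√2 = -34*252 + 11*√2 = -8568 + 11*√2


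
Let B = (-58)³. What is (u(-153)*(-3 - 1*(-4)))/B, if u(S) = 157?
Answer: -157/195112 ≈ -0.00080467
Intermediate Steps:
B = -195112
(u(-153)*(-3 - 1*(-4)))/B = (157*(-3 - 1*(-4)))/(-195112) = (157*(-3 + 4))*(-1/195112) = (157*1)*(-1/195112) = 157*(-1/195112) = -157/195112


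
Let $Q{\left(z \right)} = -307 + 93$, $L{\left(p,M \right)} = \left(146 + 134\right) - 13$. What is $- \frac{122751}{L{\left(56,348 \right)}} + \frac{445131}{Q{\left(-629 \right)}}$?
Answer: $- \frac{48372897}{19046} \approx -2539.8$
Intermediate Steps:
$L{\left(p,M \right)} = 267$ ($L{\left(p,M \right)} = 280 - 13 = 267$)
$Q{\left(z \right)} = -214$
$- \frac{122751}{L{\left(56,348 \right)}} + \frac{445131}{Q{\left(-629 \right)}} = - \frac{122751}{267} + \frac{445131}{-214} = \left(-122751\right) \frac{1}{267} + 445131 \left(- \frac{1}{214}\right) = - \frac{40917}{89} - \frac{445131}{214} = - \frac{48372897}{19046}$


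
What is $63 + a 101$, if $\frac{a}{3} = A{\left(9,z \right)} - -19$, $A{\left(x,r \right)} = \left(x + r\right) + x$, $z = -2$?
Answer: $10668$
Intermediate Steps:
$A{\left(x,r \right)} = r + 2 x$ ($A{\left(x,r \right)} = \left(r + x\right) + x = r + 2 x$)
$a = 105$ ($a = 3 \left(\left(-2 + 2 \cdot 9\right) - -19\right) = 3 \left(\left(-2 + 18\right) + 19\right) = 3 \left(16 + 19\right) = 3 \cdot 35 = 105$)
$63 + a 101 = 63 + 105 \cdot 101 = 63 + 10605 = 10668$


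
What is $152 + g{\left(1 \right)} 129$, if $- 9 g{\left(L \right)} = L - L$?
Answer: $152$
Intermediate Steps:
$g{\left(L \right)} = 0$ ($g{\left(L \right)} = - \frac{L - L}{9} = \left(- \frac{1}{9}\right) 0 = 0$)
$152 + g{\left(1 \right)} 129 = 152 + 0 \cdot 129 = 152 + 0 = 152$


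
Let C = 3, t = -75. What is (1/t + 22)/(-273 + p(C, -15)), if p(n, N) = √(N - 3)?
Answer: -150059/1863675 - 1649*I*√2/1863675 ≈ -0.080518 - 0.0012513*I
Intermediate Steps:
p(n, N) = √(-3 + N)
(1/t + 22)/(-273 + p(C, -15)) = (1/(-75) + 22)/(-273 + √(-3 - 15)) = (-1/75 + 22)/(-273 + √(-18)) = 1649/(75*(-273 + 3*I*√2))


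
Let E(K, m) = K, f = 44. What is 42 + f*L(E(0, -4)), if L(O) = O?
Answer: 42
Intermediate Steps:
42 + f*L(E(0, -4)) = 42 + 44*0 = 42 + 0 = 42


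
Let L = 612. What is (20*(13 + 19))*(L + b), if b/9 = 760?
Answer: 4769280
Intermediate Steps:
b = 6840 (b = 9*760 = 6840)
(20*(13 + 19))*(L + b) = (20*(13 + 19))*(612 + 6840) = (20*32)*7452 = 640*7452 = 4769280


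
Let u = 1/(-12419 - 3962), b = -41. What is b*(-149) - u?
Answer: 100071530/16381 ≈ 6109.0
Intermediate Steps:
u = -1/16381 (u = 1/(-16381) = -1/16381 ≈ -6.1046e-5)
b*(-149) - u = -41*(-149) - 1*(-1/16381) = 6109 + 1/16381 = 100071530/16381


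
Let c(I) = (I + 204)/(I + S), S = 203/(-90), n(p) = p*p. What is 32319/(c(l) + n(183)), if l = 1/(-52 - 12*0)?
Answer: 707959/731624 ≈ 0.96765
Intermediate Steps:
n(p) = p²
S = -203/90 (S = 203*(-1/90) = -203/90 ≈ -2.2556)
l = -1/52 (l = 1/(-52 + 0) = 1/(-52) = -1/52 ≈ -0.019231)
c(I) = (204 + I)/(-203/90 + I) (c(I) = (I + 204)/(I - 203/90) = (204 + I)/(-203/90 + I))
32319/(c(l) + n(183)) = 32319/(90*(204 - 1/52)/(-203 + 90*(-1/52)) + 183²) = 32319/(90*(10607/52)/(-203 - 45/26) + 33489) = 32319/(90*(10607/52)/(-5323/26) + 33489) = 32319/(90*(-26/5323)*(10607/52) + 33489) = 32319/(-477315/5323 + 33489) = 32319/(177784632/5323) = 32319*(5323/177784632) = 707959/731624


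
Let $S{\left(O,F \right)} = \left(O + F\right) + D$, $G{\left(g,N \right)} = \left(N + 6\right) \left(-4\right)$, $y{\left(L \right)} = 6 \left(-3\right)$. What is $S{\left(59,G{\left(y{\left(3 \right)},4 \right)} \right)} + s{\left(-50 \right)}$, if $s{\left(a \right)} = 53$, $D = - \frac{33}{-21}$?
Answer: $\frac{515}{7} \approx 73.571$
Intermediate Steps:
$y{\left(L \right)} = -18$
$G{\left(g,N \right)} = -24 - 4 N$ ($G{\left(g,N \right)} = \left(6 + N\right) \left(-4\right) = -24 - 4 N$)
$D = \frac{11}{7}$ ($D = \left(-33\right) \left(- \frac{1}{21}\right) = \frac{11}{7} \approx 1.5714$)
$S{\left(O,F \right)} = \frac{11}{7} + F + O$ ($S{\left(O,F \right)} = \left(O + F\right) + \frac{11}{7} = \left(F + O\right) + \frac{11}{7} = \frac{11}{7} + F + O$)
$S{\left(59,G{\left(y{\left(3 \right)},4 \right)} \right)} + s{\left(-50 \right)} = \left(\frac{11}{7} - 40 + 59\right) + 53 = \frac{144}{7} + 53 = \frac{515}{7}$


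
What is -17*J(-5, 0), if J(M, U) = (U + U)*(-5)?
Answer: 0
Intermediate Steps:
J(M, U) = -10*U (J(M, U) = (2*U)*(-5) = -10*U)
-17*J(-5, 0) = -(-170)*0 = -17*0 = 0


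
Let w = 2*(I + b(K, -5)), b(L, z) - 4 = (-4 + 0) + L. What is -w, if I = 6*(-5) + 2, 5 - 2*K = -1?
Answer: 50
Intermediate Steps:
K = 3 (K = 5/2 - ½*(-1) = 5/2 + ½ = 3)
b(L, z) = L (b(L, z) = 4 + ((-4 + 0) + L) = 4 + (-4 + L) = L)
I = -28 (I = -30 + 2 = -28)
w = -50 (w = 2*(-28 + 3) = 2*(-25) = -50)
-w = -1*(-50) = 50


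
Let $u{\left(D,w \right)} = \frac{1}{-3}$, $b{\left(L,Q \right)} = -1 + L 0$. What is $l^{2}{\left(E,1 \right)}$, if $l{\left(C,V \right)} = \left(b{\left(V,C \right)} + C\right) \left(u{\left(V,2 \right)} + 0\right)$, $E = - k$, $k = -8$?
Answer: $\frac{49}{9} \approx 5.4444$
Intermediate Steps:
$b{\left(L,Q \right)} = -1$ ($b{\left(L,Q \right)} = -1 + 0 = -1$)
$u{\left(D,w \right)} = - \frac{1}{3}$
$E = 8$ ($E = \left(-1\right) \left(-8\right) = 8$)
$l{\left(C,V \right)} = \frac{1}{3} - \frac{C}{3}$ ($l{\left(C,V \right)} = \left(-1 + C\right) \left(- \frac{1}{3} + 0\right) = \left(-1 + C\right) \left(- \frac{1}{3}\right) = \frac{1}{3} - \frac{C}{3}$)
$l^{2}{\left(E,1 \right)} = \left(\frac{1}{3} - \frac{8}{3}\right)^{2} = \left(- \frac{7}{3}\right)^{2} = \frac{49}{9}$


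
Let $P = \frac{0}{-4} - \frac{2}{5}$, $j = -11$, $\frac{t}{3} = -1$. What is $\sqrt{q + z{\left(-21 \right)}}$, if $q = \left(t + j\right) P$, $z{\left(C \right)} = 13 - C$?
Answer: $\frac{3 \sqrt{110}}{5} \approx 6.2929$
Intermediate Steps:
$t = -3$ ($t = 3 \left(-1\right) = -3$)
$P = - \frac{2}{5}$ ($P = 0 \left(- \frac{1}{4}\right) - \frac{2}{5} = 0 - \frac{2}{5} = - \frac{2}{5} \approx -0.4$)
$q = \frac{28}{5}$ ($q = \left(-3 - 11\right) \left(- \frac{2}{5}\right) = \left(-14\right) \left(- \frac{2}{5}\right) = \frac{28}{5} \approx 5.6$)
$\sqrt{q + z{\left(-21 \right)}} = \sqrt{\frac{28}{5} + \left(13 - -21\right)} = \sqrt{\frac{28}{5} + \left(13 + 21\right)} = \sqrt{\frac{28}{5} + 34} = \sqrt{\frac{198}{5}} = \frac{3 \sqrt{110}}{5}$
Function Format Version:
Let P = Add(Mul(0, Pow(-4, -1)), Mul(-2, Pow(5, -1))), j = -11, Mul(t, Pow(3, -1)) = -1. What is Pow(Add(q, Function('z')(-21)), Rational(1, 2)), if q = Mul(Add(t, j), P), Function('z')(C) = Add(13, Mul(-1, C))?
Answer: Mul(Rational(3, 5), Pow(110, Rational(1, 2))) ≈ 6.2929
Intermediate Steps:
t = -3 (t = Mul(3, -1) = -3)
P = Rational(-2, 5) (P = Add(Mul(0, Rational(-1, 4)), Mul(-2, Rational(1, 5))) = Add(0, Rational(-2, 5)) = Rational(-2, 5) ≈ -0.40000)
q = Rational(28, 5) (q = Mul(Add(-3, -11), Rational(-2, 5)) = Mul(-14, Rational(-2, 5)) = Rational(28, 5) ≈ 5.6000)
Pow(Add(q, Function('z')(-21)), Rational(1, 2)) = Pow(Add(Rational(28, 5), Add(13, Mul(-1, -21))), Rational(1, 2)) = Pow(Add(Rational(28, 5), Add(13, 21)), Rational(1, 2)) = Pow(Add(Rational(28, 5), 34), Rational(1, 2)) = Pow(Rational(198, 5), Rational(1, 2)) = Mul(Rational(3, 5), Pow(110, Rational(1, 2)))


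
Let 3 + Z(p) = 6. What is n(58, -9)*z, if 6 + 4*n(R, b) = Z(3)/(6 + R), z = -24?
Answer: 1143/32 ≈ 35.719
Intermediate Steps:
Z(p) = 3 (Z(p) = -3 + 6 = 3)
n(R, b) = -3/2 + 3/(4*(6 + R)) (n(R, b) = -3/2 + (3/(6 + R))/4 = -3/2 + 3/(4*(6 + R)))
n(58, -9)*z = (3*(-11 - 2*58)/(4*(6 + 58)))*(-24) = ((¾)*(-11 - 116)/64)*(-24) = ((¾)*(1/64)*(-127))*(-24) = -381/256*(-24) = 1143/32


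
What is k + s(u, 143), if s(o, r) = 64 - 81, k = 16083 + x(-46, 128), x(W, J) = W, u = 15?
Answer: 16020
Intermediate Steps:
k = 16037 (k = 16083 - 46 = 16037)
s(o, r) = -17
k + s(u, 143) = 16037 - 17 = 16020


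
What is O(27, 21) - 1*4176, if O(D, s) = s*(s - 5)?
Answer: -3840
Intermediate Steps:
O(D, s) = s*(-5 + s)
O(27, 21) - 1*4176 = 21*(-5 + 21) - 1*4176 = 21*16 - 4176 = 336 - 4176 = -3840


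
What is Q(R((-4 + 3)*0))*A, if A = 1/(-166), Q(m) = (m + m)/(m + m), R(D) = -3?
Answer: -1/166 ≈ -0.0060241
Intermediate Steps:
Q(m) = 1 (Q(m) = (2*m)/((2*m)) = (2*m)*(1/(2*m)) = 1)
A = -1/166 ≈ -0.0060241
Q(R((-4 + 3)*0))*A = 1*(-1/166) = -1/166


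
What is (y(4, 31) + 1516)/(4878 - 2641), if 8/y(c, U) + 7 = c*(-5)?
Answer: 40924/60399 ≈ 0.67756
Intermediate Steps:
y(c, U) = 8/(-7 - 5*c) (y(c, U) = 8/(-7 + c*(-5)) = 8/(-7 - 5*c))
(y(4, 31) + 1516)/(4878 - 2641) = (-8/(7 + 5*4) + 1516)/(4878 - 2641) = (-8/(7 + 20) + 1516)/2237 = (-8/27 + 1516)*(1/2237) = (40924/27)*(1/2237) = 40924/60399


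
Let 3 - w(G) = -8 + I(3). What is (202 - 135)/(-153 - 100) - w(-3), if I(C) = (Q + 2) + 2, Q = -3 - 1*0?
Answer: -2597/253 ≈ -10.265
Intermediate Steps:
Q = -3 (Q = -3 + 0 = -3)
I(C) = 1 (I(C) = (-3 + 2) + 2 = -1 + 2 = 1)
w(G) = 10 (w(G) = 3 - (-8 + 1) = 3 - 1*(-7) = 3 + 7 = 10)
(202 - 135)/(-153 - 100) - w(-3) = (202 - 135)/(-153 - 100) - 1*10 = 67/(-253) - 10 = 67*(-1/253) - 10 = -67/253 - 10 = -2597/253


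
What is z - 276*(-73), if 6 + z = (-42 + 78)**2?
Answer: 21438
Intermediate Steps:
z = 1290 (z = -6 + (-42 + 78)**2 = -6 + 36**2 = -6 + 1296 = 1290)
z - 276*(-73) = 1290 - 276*(-73) = 1290 + 20148 = 21438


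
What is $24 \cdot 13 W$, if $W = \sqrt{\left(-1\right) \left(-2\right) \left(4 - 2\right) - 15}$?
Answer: $312 i \sqrt{11} \approx 1034.8 i$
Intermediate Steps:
$W = i \sqrt{11}$ ($W = \sqrt{2 \cdot 2 - 15} = \sqrt{4 - 15} = \sqrt{-11} = i \sqrt{11} \approx 3.3166 i$)
$24 \cdot 13 W = 24 \cdot 13 i \sqrt{11} = 312 i \sqrt{11}$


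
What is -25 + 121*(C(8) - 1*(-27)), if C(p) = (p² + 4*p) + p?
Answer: 15826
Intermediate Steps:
C(p) = p² + 5*p
-25 + 121*(C(8) - 1*(-27)) = -25 + 121*(8*(5 + 8) - 1*(-27)) = -25 + 121*(8*13 + 27) = -25 + 121*(104 + 27) = -25 + 121*131 = -25 + 15851 = 15826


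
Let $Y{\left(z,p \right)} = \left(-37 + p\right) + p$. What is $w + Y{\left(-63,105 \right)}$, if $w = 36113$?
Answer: $36286$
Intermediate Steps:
$Y{\left(z,p \right)} = -37 + 2 p$
$w + Y{\left(-63,105 \right)} = 36113 + \left(-37 + 2 \cdot 105\right) = 36113 + \left(-37 + 210\right) = 36113 + 173 = 36286$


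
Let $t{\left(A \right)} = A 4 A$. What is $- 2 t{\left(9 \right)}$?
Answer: $-648$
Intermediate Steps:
$t{\left(A \right)} = 4 A^{2}$ ($t{\left(A \right)} = 4 A A = 4 A^{2}$)
$- 2 t{\left(9 \right)} = - 2 \cdot 4 \cdot 9^{2} = - 2 \cdot 4 \cdot 81 = \left(-2\right) 324 = -648$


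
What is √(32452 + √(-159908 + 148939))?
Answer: √(32452 + I*√10969) ≈ 180.14 + 0.2907*I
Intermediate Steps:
√(32452 + √(-159908 + 148939)) = √(32452 + √(-10969)) = √(32452 + I*√10969)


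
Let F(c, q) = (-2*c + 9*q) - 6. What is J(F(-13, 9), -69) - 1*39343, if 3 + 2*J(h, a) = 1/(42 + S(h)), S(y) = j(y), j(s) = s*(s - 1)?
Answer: -798063837/20284 ≈ -39345.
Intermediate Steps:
j(s) = s*(-1 + s)
F(c, q) = -6 - 2*c + 9*q
S(y) = y*(-1 + y)
J(h, a) = -3/2 + 1/(2*(42 + h*(-1 + h)))
J(F(-13, 9), -69) - 1*39343 = (-125 - 3*(-6 - 2*(-13) + 9*9)*(-1 + (-6 - 2*(-13) + 9*9)))/(2*(42 + (-6 - 2*(-13) + 9*9)*(-1 + (-6 - 2*(-13) + 9*9)))) - 1*39343 = (-125 - 3*(-6 + 26 + 81)*(-1 + (-6 + 26 + 81)))/(2*(42 + (-6 + 26 + 81)*(-1 + (-6 + 26 + 81)))) - 39343 = (-125 - 3*101*(-1 + 101))/(2*(42 + 101*(-1 + 101))) - 39343 = (-125 - 3*101*100)/(2*(42 + 101*100)) - 39343 = (-125 - 30300)/(2*(42 + 10100)) - 39343 = (1/2)*(-30425)/10142 - 39343 = (1/2)*(1/10142)*(-30425) - 39343 = -30425/20284 - 39343 = -798063837/20284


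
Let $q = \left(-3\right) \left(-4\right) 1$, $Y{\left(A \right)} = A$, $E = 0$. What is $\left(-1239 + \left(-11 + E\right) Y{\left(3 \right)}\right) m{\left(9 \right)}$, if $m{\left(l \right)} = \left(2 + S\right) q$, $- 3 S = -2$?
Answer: $-40704$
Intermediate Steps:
$S = \frac{2}{3}$ ($S = \left(- \frac{1}{3}\right) \left(-2\right) = \frac{2}{3} \approx 0.66667$)
$q = 12$ ($q = 12 \cdot 1 = 12$)
$m{\left(l \right)} = 32$ ($m{\left(l \right)} = \left(2 + \frac{2}{3}\right) 12 = \frac{8}{3} \cdot 12 = 32$)
$\left(-1239 + \left(-11 + E\right) Y{\left(3 \right)}\right) m{\left(9 \right)} = \left(-1239 + \left(-11 + 0\right) 3\right) 32 = \left(-1239 - 33\right) 32 = \left(-1272\right) 32 = -40704$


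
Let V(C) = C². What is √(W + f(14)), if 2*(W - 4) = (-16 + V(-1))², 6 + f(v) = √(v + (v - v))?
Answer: √(442 + 4*√14)/2 ≈ 10.688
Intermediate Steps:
f(v) = -6 + √v (f(v) = -6 + √(v + (v - v)) = -6 + √(v + 0) = -6 + √v)
W = 233/2 (W = 4 + (-16 + (-1)²)²/2 = 4 + (-16 + 1)²/2 = 4 + (½)*(-15)² = 4 + (½)*225 = 4 + 225/2 = 233/2 ≈ 116.50)
√(W + f(14)) = √(233/2 + (-6 + √14)) = √(221/2 + √14)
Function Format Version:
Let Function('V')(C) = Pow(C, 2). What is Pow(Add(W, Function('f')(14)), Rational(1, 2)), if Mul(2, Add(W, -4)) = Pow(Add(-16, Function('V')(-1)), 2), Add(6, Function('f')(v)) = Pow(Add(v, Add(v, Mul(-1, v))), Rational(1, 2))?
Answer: Mul(Rational(1, 2), Pow(Add(442, Mul(4, Pow(14, Rational(1, 2)))), Rational(1, 2))) ≈ 10.688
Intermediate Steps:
Function('f')(v) = Add(-6, Pow(v, Rational(1, 2))) (Function('f')(v) = Add(-6, Pow(Add(v, Add(v, Mul(-1, v))), Rational(1, 2))) = Add(-6, Pow(Add(v, 0), Rational(1, 2))) = Add(-6, Pow(v, Rational(1, 2))))
W = Rational(233, 2) (W = Add(4, Mul(Rational(1, 2), Pow(Add(-16, Pow(-1, 2)), 2))) = Add(4, Mul(Rational(1, 2), Pow(Add(-16, 1), 2))) = Add(4, Mul(Rational(1, 2), Pow(-15, 2))) = Add(4, Mul(Rational(1, 2), 225)) = Add(4, Rational(225, 2)) = Rational(233, 2) ≈ 116.50)
Pow(Add(W, Function('f')(14)), Rational(1, 2)) = Pow(Add(Rational(233, 2), Add(-6, Pow(14, Rational(1, 2)))), Rational(1, 2)) = Pow(Add(Rational(221, 2), Pow(14, Rational(1, 2))), Rational(1, 2))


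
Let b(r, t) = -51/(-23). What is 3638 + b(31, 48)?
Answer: 83725/23 ≈ 3640.2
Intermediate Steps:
b(r, t) = 51/23 (b(r, t) = -51*(-1/23) = 51/23)
3638 + b(31, 48) = 3638 + 51/23 = 83725/23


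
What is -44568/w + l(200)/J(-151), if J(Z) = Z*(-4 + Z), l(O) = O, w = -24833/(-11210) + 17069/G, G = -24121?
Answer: -2968991685325640/100432900597 ≈ -29562.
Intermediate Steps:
w = 21455437/14231390 (w = -24833/(-11210) + 17069/(-24121) = -24833*(-1/11210) + 17069*(-1/24121) = 1307/590 - 17069/24121 = 21455437/14231390 ≈ 1.5076)
-44568/w + l(200)/J(-151) = -44568/21455437/14231390 + 200/((-151*(-4 - 151))) = -44568*14231390/21455437 + 200/((-151*(-155))) = -634264589520/21455437 + 200/23405 = -634264589520/21455437 + 200*(1/23405) = -634264589520/21455437 + 40/4681 = -2968991685325640/100432900597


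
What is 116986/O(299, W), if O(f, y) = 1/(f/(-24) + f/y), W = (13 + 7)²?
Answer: -822002129/600 ≈ -1.3700e+6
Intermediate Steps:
W = 400 (W = 20² = 400)
O(f, y) = 1/(-f/24 + f/y) (O(f, y) = 1/(f*(-1/24) + f/y) = 1/(-f/24 + f/y))
116986/O(299, W) = 116986/((-24*400/(299*(-24 + 400)))) = 116986/((-24*400*1/299/376)) = 116986/((-24*400*1/299*1/376)) = 116986/(-1200/14053) = 116986*(-14053/1200) = -822002129/600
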